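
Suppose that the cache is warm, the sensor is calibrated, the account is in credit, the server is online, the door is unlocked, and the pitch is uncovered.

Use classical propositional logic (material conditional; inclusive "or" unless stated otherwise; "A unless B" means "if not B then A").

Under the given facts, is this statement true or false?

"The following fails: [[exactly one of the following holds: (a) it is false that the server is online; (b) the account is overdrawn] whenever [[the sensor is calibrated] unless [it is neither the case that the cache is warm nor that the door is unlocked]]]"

The statement is true.

Let Q = "the sensor is calibrated" (True), P = "the cache is warm" (True), U = "the door is locked" (False), S = "the server is online" (True), R = "the account is overdrawn" (False).
Parsed as not ((Q or (P nor not U)) -> (not S xor R))

not U = not False = True
P nor not U = True nor True = False
Q or (P nor not U) = True or False = True
not S = not True = False
not S xor R = False xor False = False
(Q or (P nor not U)) -> (not S xor R) = True -> False = False
not ((Q or (P nor not U)) -> (not S xor R)) = not False = True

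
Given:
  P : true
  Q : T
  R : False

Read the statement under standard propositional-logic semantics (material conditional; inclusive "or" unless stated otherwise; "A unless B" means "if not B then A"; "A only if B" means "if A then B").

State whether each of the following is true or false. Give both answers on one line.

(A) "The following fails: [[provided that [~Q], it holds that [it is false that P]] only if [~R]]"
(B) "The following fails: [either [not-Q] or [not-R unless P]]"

(A) False; (B) False

(A): In symbols: ¬((¬Q → ¬P) → ¬R)

¬Q = ¬T = F
¬P = ¬T = F
¬Q → ¬P = F → F = T
¬R = ¬F = T
(¬Q → ¬P) → ¬R = T → T = T
¬((¬Q → ¬P) → ¬R) = ¬T = F
Thus (A) is false.

(B): In symbols: ¬(¬Q ∨ (¬R ∨ P))

¬Q = ¬T = F
¬R = ¬F = T
¬R ∨ P = T ∨ T = T
¬Q ∨ (¬R ∨ P) = F ∨ T = T
¬(¬Q ∨ (¬R ∨ P)) = ¬T = F
So (B) is false.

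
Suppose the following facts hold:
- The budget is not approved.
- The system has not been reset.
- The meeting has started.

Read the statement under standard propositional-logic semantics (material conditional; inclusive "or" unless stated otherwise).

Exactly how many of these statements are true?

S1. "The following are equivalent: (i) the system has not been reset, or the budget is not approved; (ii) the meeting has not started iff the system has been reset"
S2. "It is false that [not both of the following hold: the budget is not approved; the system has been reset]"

1

Let W = "the system has been reset" (F), M = "the budget is approved" (F), L = "the meeting has started" (T).

S1: Formalization: (~W | ~M) <-> (~L <-> W)

~W = ~F = T
~M = ~F = T
~W | ~M = T | T = T
~L = ~T = F
~L <-> W = F <-> F = T
(~W | ~M) <-> (~L <-> W) = T <-> T = T
Hence S1 is true.

S2: Formalization: ~(~M nand W)

~M = ~F = T
~M nand W = T nand F = T
~(~M nand W) = ~T = F
Hence S2 is false.

True statements: 1.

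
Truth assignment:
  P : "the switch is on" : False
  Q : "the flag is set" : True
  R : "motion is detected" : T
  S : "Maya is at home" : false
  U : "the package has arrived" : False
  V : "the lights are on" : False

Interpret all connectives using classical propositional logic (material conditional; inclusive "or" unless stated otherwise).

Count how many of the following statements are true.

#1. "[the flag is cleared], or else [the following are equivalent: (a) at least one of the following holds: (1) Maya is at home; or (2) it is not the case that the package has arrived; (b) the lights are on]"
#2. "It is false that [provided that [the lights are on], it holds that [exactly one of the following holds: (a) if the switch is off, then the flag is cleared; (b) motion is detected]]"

0

#1: In symbols: ¬Q ∨ ((S ∨ ¬U) ↔ V)

¬Q = ¬T = F
¬U = ¬F = T
S ∨ ¬U = F ∨ T = T
(S ∨ ¬U) ↔ V = T ↔ F = F
¬Q ∨ ((S ∨ ¬U) ↔ V) = F ∨ F = F
So #1 is false.

#2: Parsed as ¬(V → ((¬P → ¬Q) ⊕ R))

¬P = ¬F = T
¬Q = ¬T = F
¬P → ¬Q = T → F = F
(¬P → ¬Q) ⊕ R = F ⊕ T = T
V → ((¬P → ¬Q) ⊕ R) = F → T = T
¬(V → ((¬P → ¬Q) ⊕ R)) = ¬T = F
So #2 is false.

True statements: 0 (none).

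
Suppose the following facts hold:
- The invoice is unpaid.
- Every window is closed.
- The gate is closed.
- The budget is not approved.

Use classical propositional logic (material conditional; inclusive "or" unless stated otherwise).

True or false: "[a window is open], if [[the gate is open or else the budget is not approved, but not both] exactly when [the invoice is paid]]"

true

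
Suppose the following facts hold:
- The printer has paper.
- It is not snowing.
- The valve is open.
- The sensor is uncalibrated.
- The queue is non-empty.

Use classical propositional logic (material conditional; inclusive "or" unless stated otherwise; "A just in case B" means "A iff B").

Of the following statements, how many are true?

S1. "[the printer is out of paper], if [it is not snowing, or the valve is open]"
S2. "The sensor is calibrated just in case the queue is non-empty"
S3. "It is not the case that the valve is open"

0

Let Q = "it is snowing" (False), R = "the valve is open" (True), P = "the printer has paper" (True), S = "the sensor is calibrated" (False), U = "the queue is empty" (False).

S1: In symbols: (not Q or R) -> not P

not Q = not False = True
not Q or R = True or True = True
not P = not True = False
(not Q or R) -> not P = True -> False = False
So S1 is false.

S2: This is S iff not U.

not U = not False = True
S iff not U = False iff True = False
So S2 is false.

S3: Parsed as not R

not R = not True = False
So S3 is false.

0 of the 3 statements are true (none).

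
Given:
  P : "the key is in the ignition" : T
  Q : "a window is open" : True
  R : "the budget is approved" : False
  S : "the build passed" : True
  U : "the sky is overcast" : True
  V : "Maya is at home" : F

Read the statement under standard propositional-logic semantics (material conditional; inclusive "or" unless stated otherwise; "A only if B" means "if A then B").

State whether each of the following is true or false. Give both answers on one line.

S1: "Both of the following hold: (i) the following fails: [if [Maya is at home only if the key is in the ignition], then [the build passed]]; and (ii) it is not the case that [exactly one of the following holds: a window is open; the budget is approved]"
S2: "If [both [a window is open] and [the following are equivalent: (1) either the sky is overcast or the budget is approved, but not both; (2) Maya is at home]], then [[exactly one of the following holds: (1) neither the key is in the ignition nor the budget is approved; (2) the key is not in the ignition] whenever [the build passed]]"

S1 false, S2 true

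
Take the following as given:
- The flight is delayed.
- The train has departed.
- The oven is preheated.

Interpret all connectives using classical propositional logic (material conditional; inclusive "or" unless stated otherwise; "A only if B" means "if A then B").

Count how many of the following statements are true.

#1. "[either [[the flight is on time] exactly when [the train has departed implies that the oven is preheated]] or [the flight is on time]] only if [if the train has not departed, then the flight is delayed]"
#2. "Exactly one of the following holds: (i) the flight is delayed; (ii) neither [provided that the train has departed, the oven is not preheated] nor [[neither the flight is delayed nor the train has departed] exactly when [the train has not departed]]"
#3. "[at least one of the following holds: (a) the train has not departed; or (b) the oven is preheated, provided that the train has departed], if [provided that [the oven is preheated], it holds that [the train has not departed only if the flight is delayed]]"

3

Let H = "the flight is delayed" (T), L = "the train has departed" (T), W = "the oven is preheated" (T).

#1: This is ((~H <-> (L -> W)) | ~H) -> (~L -> H).

~H = ~T = F
L -> W = T -> T = T
~H <-> (L -> W) = F <-> T = F
~H = ~T = F
(~H <-> (L -> W)) | ~H = F | F = F
~L = ~T = F
~L -> H = F -> T = T
((~H <-> (L -> W)) | ~H) -> (~L -> H) = F -> T = T
Thus #1 is true.

#2: Parsed as H xor ((L -> ~W) nor ((H nor L) <-> ~L))

~W = ~T = F
L -> ~W = T -> F = F
H nor L = T nor T = F
~L = ~T = F
(H nor L) <-> ~L = F <-> F = T
(L -> ~W) nor ((H nor L) <-> ~L) = F nor T = F
H xor ((L -> ~W) nor ((H nor L) <-> ~L)) = T xor F = T
Hence #2 is true.

#3: This is (W -> (~L -> H)) -> (~L | (L -> W)).

~L = ~T = F
~L -> H = F -> T = T
W -> (~L -> H) = T -> T = T
~L = ~T = F
L -> W = T -> T = T
~L | (L -> W) = F | T = T
(W -> (~L -> H)) -> (~L | (L -> W)) = T -> T = T
Thus #3 is true.

Count: 3.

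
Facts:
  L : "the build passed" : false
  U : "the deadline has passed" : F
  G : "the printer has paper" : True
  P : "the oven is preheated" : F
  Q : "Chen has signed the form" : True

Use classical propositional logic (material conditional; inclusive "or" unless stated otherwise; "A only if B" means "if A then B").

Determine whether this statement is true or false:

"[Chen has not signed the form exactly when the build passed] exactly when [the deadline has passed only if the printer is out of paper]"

True.

Parsed as (not Q iff L) iff (U -> not G)

not Q = not True = False
not Q iff L = False iff False = True
not G = not True = False
U -> not G = False -> False = True
(not Q iff L) iff (U -> not G) = True iff True = True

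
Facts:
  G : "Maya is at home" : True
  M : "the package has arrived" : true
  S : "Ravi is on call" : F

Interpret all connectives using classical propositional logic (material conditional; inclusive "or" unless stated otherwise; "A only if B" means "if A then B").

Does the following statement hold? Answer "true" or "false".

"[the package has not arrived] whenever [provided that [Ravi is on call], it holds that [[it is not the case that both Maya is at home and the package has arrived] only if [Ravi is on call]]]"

This is (S → ((G ↑ M) → S)) → ¬M.

G ↑ M = T ↑ T = F
(G ↑ M) → S = F → F = T
S → ((G ↑ M) → S) = F → T = T
¬M = ¬T = F
(S → ((G ↑ M) → S)) → ¬M = T → F = F

False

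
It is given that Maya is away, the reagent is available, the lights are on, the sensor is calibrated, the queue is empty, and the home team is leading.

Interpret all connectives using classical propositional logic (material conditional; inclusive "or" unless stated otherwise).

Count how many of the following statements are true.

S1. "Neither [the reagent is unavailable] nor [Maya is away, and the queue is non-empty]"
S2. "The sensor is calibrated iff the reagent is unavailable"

1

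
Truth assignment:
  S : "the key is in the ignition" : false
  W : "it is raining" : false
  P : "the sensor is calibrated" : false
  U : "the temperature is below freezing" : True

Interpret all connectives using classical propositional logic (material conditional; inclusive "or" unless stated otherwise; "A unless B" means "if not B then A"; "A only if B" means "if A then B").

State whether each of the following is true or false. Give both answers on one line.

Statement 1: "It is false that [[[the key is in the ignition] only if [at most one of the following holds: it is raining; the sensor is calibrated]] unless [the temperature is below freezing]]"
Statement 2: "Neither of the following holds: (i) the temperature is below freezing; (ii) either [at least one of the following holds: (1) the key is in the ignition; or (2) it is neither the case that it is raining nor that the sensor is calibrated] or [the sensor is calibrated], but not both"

Statement 1: Parsed as ~((S -> (W nand P)) | U)

W nand P = F nand F = T
S -> (W nand P) = F -> T = T
(S -> (W nand P)) | U = T | T = T
~((S -> (W nand P)) | U) = ~T = F
So Statement 1 is false.

Statement 2: In symbols: U nor ((S | (W nor P)) xor P)

W nor P = F nor F = T
S | (W nor P) = F | T = T
(S | (W nor P)) xor P = T xor F = T
U nor ((S | (W nor P)) xor P) = T nor T = F
So Statement 2 is false.

Statement 1 false / Statement 2 false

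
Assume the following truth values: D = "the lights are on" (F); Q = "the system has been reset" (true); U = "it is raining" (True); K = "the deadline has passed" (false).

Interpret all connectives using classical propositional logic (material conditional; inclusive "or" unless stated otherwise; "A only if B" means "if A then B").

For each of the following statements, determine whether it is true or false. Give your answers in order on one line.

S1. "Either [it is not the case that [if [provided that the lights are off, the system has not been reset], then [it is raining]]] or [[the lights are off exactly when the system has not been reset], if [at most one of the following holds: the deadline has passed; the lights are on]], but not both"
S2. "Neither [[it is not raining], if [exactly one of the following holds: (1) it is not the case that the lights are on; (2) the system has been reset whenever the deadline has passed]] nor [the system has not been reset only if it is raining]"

S1 False, S2 False

S1: Formalization: not ((not D -> not Q) -> U) xor ((K nand D) -> (not D iff not Q))

not D = not False = True
not Q = not True = False
not D -> not Q = True -> False = False
(not D -> not Q) -> U = False -> True = True
not ((not D -> not Q) -> U) = not True = False
K nand D = False nand False = True
not D = not False = True
not Q = not True = False
not D iff not Q = True iff False = False
(K nand D) -> (not D iff not Q) = True -> False = False
not ((not D -> not Q) -> U) xor ((K nand D) -> (not D iff not Q)) = False xor False = False
Hence S1 is false.

S2: This is ((not D xor (K -> Q)) -> not U) nor (not Q -> U).

not D = not False = True
K -> Q = False -> True = True
not D xor (K -> Q) = True xor True = False
not U = not True = False
(not D xor (K -> Q)) -> not U = False -> False = True
not Q = not True = False
not Q -> U = False -> True = True
((not D xor (K -> Q)) -> not U) nor (not Q -> U) = True nor True = False
So S2 is false.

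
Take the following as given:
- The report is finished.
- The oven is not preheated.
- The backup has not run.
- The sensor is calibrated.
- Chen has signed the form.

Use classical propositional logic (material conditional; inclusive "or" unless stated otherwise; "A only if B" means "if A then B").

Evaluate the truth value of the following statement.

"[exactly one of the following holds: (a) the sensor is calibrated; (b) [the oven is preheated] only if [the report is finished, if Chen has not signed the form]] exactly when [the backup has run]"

True

Let W = "the sensor is calibrated" (T), U = "the oven is preheated" (F), L = "Chen has signed the form" (T), D = "the report is finished" (T), G = "the backup has run" (F).
Formalization: (W ⊕ (U → (¬L → D))) ↔ G

¬L = ¬T = F
¬L → D = F → T = T
U → (¬L → D) = F → T = T
W ⊕ (U → (¬L → D)) = T ⊕ T = F
(W ⊕ (U → (¬L → D))) ↔ G = F ↔ F = T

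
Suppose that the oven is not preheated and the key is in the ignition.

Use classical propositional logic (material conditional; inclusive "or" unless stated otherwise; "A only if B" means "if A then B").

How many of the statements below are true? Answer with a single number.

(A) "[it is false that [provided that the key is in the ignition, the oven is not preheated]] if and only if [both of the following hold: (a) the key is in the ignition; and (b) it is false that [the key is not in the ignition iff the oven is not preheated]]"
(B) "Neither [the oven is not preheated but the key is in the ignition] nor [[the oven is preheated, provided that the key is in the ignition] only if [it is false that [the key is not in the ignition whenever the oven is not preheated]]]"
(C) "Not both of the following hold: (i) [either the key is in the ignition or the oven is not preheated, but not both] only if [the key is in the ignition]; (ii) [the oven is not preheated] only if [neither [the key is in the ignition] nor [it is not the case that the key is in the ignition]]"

1

Let L = "the key is in the ignition" (T), N = "the oven is preheated" (F).

(A): This is ~(L -> ~N) <-> (L & ~(~L <-> ~N)).

~N = ~F = T
L -> ~N = T -> T = T
~(L -> ~N) = ~T = F
~L = ~T = F
~N = ~F = T
~L <-> ~N = F <-> T = F
~(~L <-> ~N) = ~F = T
L & ~(~L <-> ~N) = T & T = T
~(L -> ~N) <-> (L & ~(~L <-> ~N)) = F <-> T = F
Hence (A) is false.

(B): Formalization: (~N & L) nor ((L -> N) -> ~(~N -> ~L))

~N = ~F = T
~N & L = T & T = T
L -> N = T -> F = F
~N = ~F = T
~L = ~T = F
~N -> ~L = T -> F = F
~(~N -> ~L) = ~F = T
(L -> N) -> ~(~N -> ~L) = F -> T = T
(~N & L) nor ((L -> N) -> ~(~N -> ~L)) = T nor T = F
Thus (B) is false.

(C): Parsed as ((L xor ~N) -> L) nand (~N -> (L nor ~L))

~N = ~F = T
L xor ~N = T xor T = F
(L xor ~N) -> L = F -> T = T
~N = ~F = T
~L = ~T = F
L nor ~L = T nor F = F
~N -> (L nor ~L) = T -> F = F
((L xor ~N) -> L) nand (~N -> (L nor ~L)) = T nand F = T
So (C) is true.

Count: 1.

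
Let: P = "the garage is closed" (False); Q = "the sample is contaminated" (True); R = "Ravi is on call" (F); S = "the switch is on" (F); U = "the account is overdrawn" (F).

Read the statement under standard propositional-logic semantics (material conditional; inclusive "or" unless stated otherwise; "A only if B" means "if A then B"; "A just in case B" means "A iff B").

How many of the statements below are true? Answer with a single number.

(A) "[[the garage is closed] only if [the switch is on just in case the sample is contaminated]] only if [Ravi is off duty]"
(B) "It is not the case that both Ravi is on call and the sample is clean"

(A): In symbols: (P -> (S iff Q)) -> not R

S iff Q = False iff True = False
P -> (S iff Q) = False -> False = True
not R = not False = True
(P -> (S iff Q)) -> not R = True -> True = True
Thus (A) is true.

(B): This is R nand not Q.

not Q = not True = False
R nand not Q = False nand False = True
Hence (B) is true.

2 of the 2 statements are true ((A), (B)).

2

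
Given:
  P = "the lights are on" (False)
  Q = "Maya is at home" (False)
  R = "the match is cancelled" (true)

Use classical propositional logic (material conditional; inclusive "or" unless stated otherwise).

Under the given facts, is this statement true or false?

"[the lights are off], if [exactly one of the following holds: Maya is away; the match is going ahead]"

Parsed as (¬Q ⊕ ¬R) → ¬P

¬Q = ¬F = T
¬R = ¬T = F
¬Q ⊕ ¬R = T ⊕ F = T
¬P = ¬F = T
(¬Q ⊕ ¬R) → ¬P = T → T = T

The statement is true.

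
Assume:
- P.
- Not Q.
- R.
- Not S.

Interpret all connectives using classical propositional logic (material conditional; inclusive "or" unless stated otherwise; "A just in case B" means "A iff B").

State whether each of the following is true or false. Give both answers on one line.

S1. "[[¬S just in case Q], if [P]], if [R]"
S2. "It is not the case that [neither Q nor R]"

S1 false; S2 true

S1: Formalization: R -> (P -> (not S iff Q))

not S = not False = True
not S iff Q = True iff False = False
P -> (not S iff Q) = True -> False = False
R -> (P -> (not S iff Q)) = True -> False = False
Thus S1 is false.

S2: Formalization: not (Q nor R)

Q nor R = False nor True = False
not (Q nor R) = not False = True
Hence S2 is true.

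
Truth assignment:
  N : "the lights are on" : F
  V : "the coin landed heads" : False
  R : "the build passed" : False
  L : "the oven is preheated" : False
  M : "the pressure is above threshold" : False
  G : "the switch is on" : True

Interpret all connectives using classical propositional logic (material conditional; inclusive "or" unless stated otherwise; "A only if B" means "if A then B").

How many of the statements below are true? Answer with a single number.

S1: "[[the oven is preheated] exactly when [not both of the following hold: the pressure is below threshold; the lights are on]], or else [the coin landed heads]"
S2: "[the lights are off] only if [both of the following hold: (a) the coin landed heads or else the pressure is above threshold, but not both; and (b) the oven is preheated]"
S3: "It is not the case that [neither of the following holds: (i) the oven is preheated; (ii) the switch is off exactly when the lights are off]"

S1: Formalization: (L <-> (~M nand N)) | V

~M = ~F = T
~M nand N = T nand F = T
L <-> (~M nand N) = F <-> T = F
(L <-> (~M nand N)) | V = F | F = F
So S1 is false.

S2: Formalization: ~N -> ((V xor M) & L)

~N = ~F = T
V xor M = F xor F = F
(V xor M) & L = F & F = F
~N -> ((V xor M) & L) = T -> F = F
So S2 is false.

S3: This is ~(L nor (~G <-> ~N)).

~G = ~T = F
~N = ~F = T
~G <-> ~N = F <-> T = F
L nor (~G <-> ~N) = F nor F = T
~(L nor (~G <-> ~N)) = ~T = F
So S3 is false.

0 of the 3 statements are true (none).

0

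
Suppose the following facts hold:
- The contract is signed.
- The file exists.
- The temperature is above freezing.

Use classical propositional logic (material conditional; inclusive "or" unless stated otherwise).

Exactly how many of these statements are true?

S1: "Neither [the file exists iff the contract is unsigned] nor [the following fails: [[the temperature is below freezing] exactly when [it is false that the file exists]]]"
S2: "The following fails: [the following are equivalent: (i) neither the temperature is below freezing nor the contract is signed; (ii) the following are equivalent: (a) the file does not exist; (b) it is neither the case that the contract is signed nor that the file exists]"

2

Let P = "the file exists" (T), W = "the contract is signed" (T), M = "the temperature is below freezing" (F).

S1: Formalization: (P <-> ~W) nor ~(M <-> ~P)

~W = ~T = F
P <-> ~W = T <-> F = F
~P = ~T = F
M <-> ~P = F <-> F = T
~(M <-> ~P) = ~T = F
(P <-> ~W) nor ~(M <-> ~P) = F nor F = T
Hence S1 is true.

S2: This is ~((M nor W) <-> (~P <-> (W nor P))).

M nor W = F nor T = F
~P = ~T = F
W nor P = T nor T = F
~P <-> (W nor P) = F <-> F = T
(M nor W) <-> (~P <-> (W nor P)) = F <-> T = F
~((M nor W) <-> (~P <-> (W nor P))) = ~F = T
Hence S2 is true.

Count: 2.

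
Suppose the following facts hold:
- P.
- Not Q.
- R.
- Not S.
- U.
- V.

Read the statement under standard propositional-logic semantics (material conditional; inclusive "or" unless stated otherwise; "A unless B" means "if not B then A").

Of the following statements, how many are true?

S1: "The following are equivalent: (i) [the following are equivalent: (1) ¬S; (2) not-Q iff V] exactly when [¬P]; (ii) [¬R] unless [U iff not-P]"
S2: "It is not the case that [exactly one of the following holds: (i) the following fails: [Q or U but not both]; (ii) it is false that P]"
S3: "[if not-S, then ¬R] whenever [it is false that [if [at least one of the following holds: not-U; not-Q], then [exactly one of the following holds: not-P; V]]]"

3

S1: This is ((not S iff (not Q iff V)) iff not P) iff (not R or (U iff not P)).

not S = not False = True
not Q = not False = True
not Q iff V = True iff True = True
not S iff (not Q iff V) = True iff True = True
not P = not True = False
(not S iff (not Q iff V)) iff not P = True iff False = False
not R = not True = False
not P = not True = False
U iff not P = True iff False = False
not R or (U iff not P) = False or False = False
((not S iff (not Q iff V)) iff not P) iff (not R or (U iff not P)) = False iff False = True
So S1 is true.

S2: This is not (not (Q xor U) xor not P).

Q xor U = False xor True = True
not (Q xor U) = not True = False
not P = not True = False
not (Q xor U) xor not P = False xor False = False
not (not (Q xor U) xor not P) = not False = True
Hence S2 is true.

S3: Formalization: not ((not U or not Q) -> (not P xor V)) -> (not S -> not R)

not U = not True = False
not Q = not False = True
not U or not Q = False or True = True
not P = not True = False
not P xor V = False xor True = True
(not U or not Q) -> (not P xor V) = True -> True = True
not ((not U or not Q) -> (not P xor V)) = not True = False
not S = not False = True
not R = not True = False
not S -> not R = True -> False = False
not ((not U or not Q) -> (not P xor V)) -> (not S -> not R) = False -> False = True
Thus S3 is true.

3 of the 3 statements are true.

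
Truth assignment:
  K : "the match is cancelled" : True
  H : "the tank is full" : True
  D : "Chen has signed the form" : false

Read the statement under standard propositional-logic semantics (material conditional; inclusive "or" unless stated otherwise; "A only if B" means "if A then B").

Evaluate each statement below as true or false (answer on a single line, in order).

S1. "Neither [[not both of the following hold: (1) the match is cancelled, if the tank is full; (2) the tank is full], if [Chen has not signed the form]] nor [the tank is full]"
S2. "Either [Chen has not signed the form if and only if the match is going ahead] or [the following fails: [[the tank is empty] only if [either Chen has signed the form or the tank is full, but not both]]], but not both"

S1: Formalization: (not D -> ((H -> K) nand H)) nor H

not D = not False = True
H -> K = True -> True = True
(H -> K) nand H = True nand True = False
not D -> ((H -> K) nand H) = True -> False = False
(not D -> ((H -> K) nand H)) nor H = False nor True = False
Thus S1 is false.

S2: In symbols: (not D iff not K) xor not (not H -> (D xor H))

not D = not False = True
not K = not True = False
not D iff not K = True iff False = False
not H = not True = False
D xor H = False xor True = True
not H -> (D xor H) = False -> True = True
not (not H -> (D xor H)) = not True = False
(not D iff not K) xor not (not H -> (D xor H)) = False xor False = False
So S2 is false.

S1 F; S2 F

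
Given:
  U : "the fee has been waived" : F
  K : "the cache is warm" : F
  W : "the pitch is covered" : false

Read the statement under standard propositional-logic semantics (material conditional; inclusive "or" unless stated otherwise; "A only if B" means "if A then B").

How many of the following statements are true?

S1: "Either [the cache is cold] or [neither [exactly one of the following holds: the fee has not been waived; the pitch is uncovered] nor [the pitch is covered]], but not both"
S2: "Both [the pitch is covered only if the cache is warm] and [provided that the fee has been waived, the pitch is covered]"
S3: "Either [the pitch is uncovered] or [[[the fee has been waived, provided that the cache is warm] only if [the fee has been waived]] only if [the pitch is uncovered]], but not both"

1

S1: In symbols: ~K xor ((~U xor ~W) nor W)

~K = ~F = T
~U = ~F = T
~W = ~F = T
~U xor ~W = T xor T = F
(~U xor ~W) nor W = F nor F = T
~K xor ((~U xor ~W) nor W) = T xor T = F
So S1 is false.

S2: Parsed as (W -> K) & (U -> W)

W -> K = F -> F = T
U -> W = F -> F = T
(W -> K) & (U -> W) = T & T = T
So S2 is true.

S3: In symbols: ~W xor (((K -> U) -> U) -> ~W)

~W = ~F = T
K -> U = F -> F = T
(K -> U) -> U = T -> F = F
~W = ~F = T
((K -> U) -> U) -> ~W = F -> T = T
~W xor (((K -> U) -> U) -> ~W) = T xor T = F
Thus S3 is false.

True statements: 1 (S2).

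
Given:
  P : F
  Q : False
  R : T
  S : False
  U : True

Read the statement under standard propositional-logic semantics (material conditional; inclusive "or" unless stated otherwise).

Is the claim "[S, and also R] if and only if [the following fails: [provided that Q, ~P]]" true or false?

Values: S=F, R=T, Q=F, P=F.
Parsed as (S & R) <-> ~(Q -> ~P)

S & R = F & T = F
~P = ~F = T
Q -> ~P = F -> T = T
~(Q -> ~P) = ~T = F
(S & R) <-> ~(Q -> ~P) = F <-> F = T

The statement is true.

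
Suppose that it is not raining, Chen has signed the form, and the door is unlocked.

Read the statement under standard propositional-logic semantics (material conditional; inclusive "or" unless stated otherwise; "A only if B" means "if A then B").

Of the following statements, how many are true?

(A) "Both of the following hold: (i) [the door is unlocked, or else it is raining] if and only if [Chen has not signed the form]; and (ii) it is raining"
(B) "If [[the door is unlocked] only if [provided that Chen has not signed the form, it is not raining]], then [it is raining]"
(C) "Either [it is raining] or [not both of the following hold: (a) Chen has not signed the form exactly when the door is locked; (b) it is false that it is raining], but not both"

Let R = "the door is locked" (F), P = "it is raining" (F), Q = "Chen has signed the form" (T).

(A): Formalization: ((¬R ∨ P) ↔ ¬Q) ∧ P

¬R = ¬F = T
¬R ∨ P = T ∨ F = T
¬Q = ¬T = F
(¬R ∨ P) ↔ ¬Q = T ↔ F = F
((¬R ∨ P) ↔ ¬Q) ∧ P = F ∧ F = F
Hence (A) is false.

(B): This is (¬R → (¬Q → ¬P)) → P.

¬R = ¬F = T
¬Q = ¬T = F
¬P = ¬F = T
¬Q → ¬P = F → T = T
¬R → (¬Q → ¬P) = T → T = T
(¬R → (¬Q → ¬P)) → P = T → F = F
Thus (B) is false.

(C): Parsed as P ⊕ ((¬Q ↔ R) ↑ ¬P)

¬Q = ¬T = F
¬Q ↔ R = F ↔ F = T
¬P = ¬F = T
(¬Q ↔ R) ↑ ¬P = T ↑ T = F
P ⊕ ((¬Q ↔ R) ↑ ¬P) = F ⊕ F = F
Hence (C) is false.

True statements: 0 (none).

0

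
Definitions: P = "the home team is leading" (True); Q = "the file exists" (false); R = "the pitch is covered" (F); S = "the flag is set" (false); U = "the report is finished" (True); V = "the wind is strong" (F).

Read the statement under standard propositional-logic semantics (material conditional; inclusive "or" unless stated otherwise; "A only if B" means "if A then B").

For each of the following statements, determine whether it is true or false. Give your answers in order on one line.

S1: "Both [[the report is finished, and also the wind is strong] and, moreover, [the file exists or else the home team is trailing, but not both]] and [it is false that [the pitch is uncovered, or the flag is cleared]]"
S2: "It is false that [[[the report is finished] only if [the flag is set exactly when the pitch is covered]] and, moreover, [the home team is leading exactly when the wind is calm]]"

S1 false, S2 false

S1: This is ((U & V) & (Q xor ~P)) & ~(~R | ~S).

U & V = T & F = F
~P = ~T = F
Q xor ~P = F xor F = F
(U & V) & (Q xor ~P) = F & F = F
~R = ~F = T
~S = ~F = T
~R | ~S = T | T = T
~(~R | ~S) = ~T = F
((U & V) & (Q xor ~P)) & ~(~R | ~S) = F & F = F
Thus S1 is false.

S2: In symbols: ~((U -> (S <-> R)) & (P <-> ~V))

S <-> R = F <-> F = T
U -> (S <-> R) = T -> T = T
~V = ~F = T
P <-> ~V = T <-> T = T
(U -> (S <-> R)) & (P <-> ~V) = T & T = T
~((U -> (S <-> R)) & (P <-> ~V)) = ~T = F
Thus S2 is false.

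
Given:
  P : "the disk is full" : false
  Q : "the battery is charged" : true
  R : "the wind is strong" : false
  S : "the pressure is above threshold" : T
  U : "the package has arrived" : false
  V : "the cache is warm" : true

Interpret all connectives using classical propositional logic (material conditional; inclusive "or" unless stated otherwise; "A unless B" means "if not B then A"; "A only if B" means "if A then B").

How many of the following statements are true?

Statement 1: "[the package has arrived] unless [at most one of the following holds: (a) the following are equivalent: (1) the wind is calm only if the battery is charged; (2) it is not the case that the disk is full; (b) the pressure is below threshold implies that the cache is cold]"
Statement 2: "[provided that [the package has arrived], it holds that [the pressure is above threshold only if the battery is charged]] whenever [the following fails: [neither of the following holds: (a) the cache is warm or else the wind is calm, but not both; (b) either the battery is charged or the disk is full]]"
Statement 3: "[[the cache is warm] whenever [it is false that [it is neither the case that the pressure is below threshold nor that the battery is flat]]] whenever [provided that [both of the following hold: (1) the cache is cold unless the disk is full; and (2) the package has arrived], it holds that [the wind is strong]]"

Statement 1: Formalization: U | (((~R -> Q) <-> ~P) nand (~S -> ~V))

~R = ~F = T
~R -> Q = T -> T = T
~P = ~F = T
(~R -> Q) <-> ~P = T <-> T = T
~S = ~T = F
~V = ~T = F
~S -> ~V = F -> F = T
((~R -> Q) <-> ~P) nand (~S -> ~V) = T nand T = F
U | (((~R -> Q) <-> ~P) nand (~S -> ~V)) = F | F = F
Hence Statement 1 is false.

Statement 2: Formalization: ~((V xor ~R) nor (Q | P)) -> (U -> (S -> Q))

~R = ~F = T
V xor ~R = T xor T = F
Q | P = T | F = T
(V xor ~R) nor (Q | P) = F nor T = F
~((V xor ~R) nor (Q | P)) = ~F = T
S -> Q = T -> T = T
U -> (S -> Q) = F -> T = T
~((V xor ~R) nor (Q | P)) -> (U -> (S -> Q)) = T -> T = T
So Statement 2 is true.

Statement 3: Parsed as (((~V | P) & U) -> R) -> (~(~S nor ~Q) -> V)

~V = ~T = F
~V | P = F | F = F
(~V | P) & U = F & F = F
((~V | P) & U) -> R = F -> F = T
~S = ~T = F
~Q = ~T = F
~S nor ~Q = F nor F = T
~(~S nor ~Q) = ~T = F
~(~S nor ~Q) -> V = F -> T = T
(((~V | P) & U) -> R) -> (~(~S nor ~Q) -> V) = T -> T = T
Hence Statement 3 is true.

2 of the 3 statements are true (Statement 2, Statement 3).

2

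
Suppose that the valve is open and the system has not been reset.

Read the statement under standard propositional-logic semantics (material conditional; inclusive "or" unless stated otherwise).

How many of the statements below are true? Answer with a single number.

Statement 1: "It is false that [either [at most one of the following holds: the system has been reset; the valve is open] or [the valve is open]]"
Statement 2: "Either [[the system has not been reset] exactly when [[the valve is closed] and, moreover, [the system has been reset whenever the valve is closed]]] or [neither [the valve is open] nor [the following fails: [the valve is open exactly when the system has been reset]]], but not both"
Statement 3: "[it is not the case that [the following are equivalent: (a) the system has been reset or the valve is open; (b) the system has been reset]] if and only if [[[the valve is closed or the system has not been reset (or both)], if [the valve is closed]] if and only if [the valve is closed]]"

Let K = "the system has been reset" (False), U = "the valve is open" (True).

Statement 1: In symbols: not ((K nand U) or U)

K nand U = False nand True = True
(K nand U) or U = True or True = True
not ((K nand U) or U) = not True = False
So Statement 1 is false.

Statement 2: This is (not K iff (not U and (not U -> K))) xor (U nor not (U iff K)).

not K = not False = True
not U = not True = False
not U = not True = False
not U -> K = False -> False = True
not U and (not U -> K) = False and True = False
not K iff (not U and (not U -> K)) = True iff False = False
U iff K = True iff False = False
not (U iff K) = not False = True
U nor not (U iff K) = True nor True = False
(not K iff (not U and (not U -> K))) xor (U nor not (U iff K)) = False xor False = False
Thus Statement 2 is false.

Statement 3: Parsed as not ((K or U) iff K) iff ((not U -> (not U or not K)) iff not U)

K or U = False or True = True
(K or U) iff K = True iff False = False
not ((K or U) iff K) = not False = True
not U = not True = False
not U = not True = False
not K = not False = True
not U or not K = False or True = True
not U -> (not U or not K) = False -> True = True
not U = not True = False
(not U -> (not U or not K)) iff not U = True iff False = False
not ((K or U) iff K) iff ((not U -> (not U or not K)) iff not U) = True iff False = False
So Statement 3 is false.

Count: 0.

0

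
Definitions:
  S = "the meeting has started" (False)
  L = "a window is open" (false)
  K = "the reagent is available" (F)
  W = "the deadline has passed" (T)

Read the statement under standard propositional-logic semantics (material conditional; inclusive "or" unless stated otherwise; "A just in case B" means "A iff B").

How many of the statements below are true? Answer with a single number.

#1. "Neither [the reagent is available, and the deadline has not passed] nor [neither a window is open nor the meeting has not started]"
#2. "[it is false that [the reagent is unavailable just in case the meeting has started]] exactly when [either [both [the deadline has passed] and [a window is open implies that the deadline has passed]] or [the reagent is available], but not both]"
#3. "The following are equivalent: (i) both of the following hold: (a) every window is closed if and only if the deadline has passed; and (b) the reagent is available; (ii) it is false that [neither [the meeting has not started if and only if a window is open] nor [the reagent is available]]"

#1: This is (K and not W) nor (L nor not S).

not W = not True = False
K and not W = False and False = False
not S = not False = True
L nor not S = False nor True = False
(K and not W) nor (L nor not S) = False nor False = True
So #1 is true.

#2: In symbols: not (not K iff S) iff ((W and (L -> W)) xor K)

not K = not False = True
not K iff S = True iff False = False
not (not K iff S) = not False = True
L -> W = False -> True = True
W and (L -> W) = True and True = True
(W and (L -> W)) xor K = True xor False = True
not (not K iff S) iff ((W and (L -> W)) xor K) = True iff True = True
Hence #2 is true.

#3: Parsed as ((not L iff W) and K) iff not ((not S iff L) nor K)

not L = not False = True
not L iff W = True iff True = True
(not L iff W) and K = True and False = False
not S = not False = True
not S iff L = True iff False = False
(not S iff L) nor K = False nor False = True
not ((not S iff L) nor K) = not True = False
((not L iff W) and K) iff not ((not S iff L) nor K) = False iff False = True
Thus #3 is true.

Count: 3.

3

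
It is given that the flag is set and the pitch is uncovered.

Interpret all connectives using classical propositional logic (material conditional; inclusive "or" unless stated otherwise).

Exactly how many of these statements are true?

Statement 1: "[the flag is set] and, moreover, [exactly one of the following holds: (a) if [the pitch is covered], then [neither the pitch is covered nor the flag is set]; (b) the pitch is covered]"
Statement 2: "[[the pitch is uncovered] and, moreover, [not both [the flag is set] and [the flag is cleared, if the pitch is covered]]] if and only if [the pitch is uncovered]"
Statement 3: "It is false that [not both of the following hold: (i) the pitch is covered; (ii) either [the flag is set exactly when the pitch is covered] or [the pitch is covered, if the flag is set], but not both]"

1

Let P = "the flag is set" (T), Q = "the pitch is covered" (F).

Statement 1: This is P ∧ ((Q → (Q ↓ P)) ⊕ Q).

Q ↓ P = F ↓ T = F
Q → (Q ↓ P) = F → F = T
(Q → (Q ↓ P)) ⊕ Q = T ⊕ F = T
P ∧ ((Q → (Q ↓ P)) ⊕ Q) = T ∧ T = T
Thus Statement 1 is true.

Statement 2: In symbols: (¬Q ∧ (P ↑ (Q → ¬P))) ↔ ¬Q

¬Q = ¬F = T
¬P = ¬T = F
Q → ¬P = F → F = T
P ↑ (Q → ¬P) = T ↑ T = F
¬Q ∧ (P ↑ (Q → ¬P)) = T ∧ F = F
¬Q = ¬F = T
(¬Q ∧ (P ↑ (Q → ¬P))) ↔ ¬Q = F ↔ T = F
Thus Statement 2 is false.

Statement 3: This is ¬(Q ↑ ((P ↔ Q) ⊕ (P → Q))).

P ↔ Q = T ↔ F = F
P → Q = T → F = F
(P ↔ Q) ⊕ (P → Q) = F ⊕ F = F
Q ↑ ((P ↔ Q) ⊕ (P → Q)) = F ↑ F = T
¬(Q ↑ ((P ↔ Q) ⊕ (P → Q))) = ¬T = F
So Statement 3 is false.

Count: 1.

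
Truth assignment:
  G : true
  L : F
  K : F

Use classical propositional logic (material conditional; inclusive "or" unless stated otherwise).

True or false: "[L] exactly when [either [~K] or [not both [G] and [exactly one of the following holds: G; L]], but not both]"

Values: L=F, K=F, G=T.
Formalization: L <-> (~K xor (G nand (G xor L)))

~K = ~F = T
G xor L = T xor F = T
G nand (G xor L) = T nand T = F
~K xor (G nand (G xor L)) = T xor F = T
L <-> (~K xor (G nand (G xor L))) = F <-> T = F

The statement is false.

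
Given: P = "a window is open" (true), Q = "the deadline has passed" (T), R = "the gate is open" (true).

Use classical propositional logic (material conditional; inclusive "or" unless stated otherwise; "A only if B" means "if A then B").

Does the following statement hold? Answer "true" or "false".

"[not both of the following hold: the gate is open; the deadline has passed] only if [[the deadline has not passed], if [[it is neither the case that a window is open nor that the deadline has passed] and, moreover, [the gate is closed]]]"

This is (R ↑ Q) → (((P ↓ Q) ∧ ¬R) → ¬Q).

R ↑ Q = T ↑ T = F
P ↓ Q = T ↓ T = F
¬R = ¬T = F
(P ↓ Q) ∧ ¬R = F ∧ F = F
¬Q = ¬T = F
((P ↓ Q) ∧ ¬R) → ¬Q = F → F = T
(R ↑ Q) → (((P ↓ Q) ∧ ¬R) → ¬Q) = F → T = T

True.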